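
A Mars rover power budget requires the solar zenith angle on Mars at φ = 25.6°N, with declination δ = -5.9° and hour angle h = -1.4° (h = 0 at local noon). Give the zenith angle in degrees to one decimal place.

θ_z = 31.5°

cos θ_z = sin φ sin δ + cos φ cos δ cos h = -0.044415 + 0.896788 = 0.852373.
θ_z = arccos(0.852373) = 31.5°.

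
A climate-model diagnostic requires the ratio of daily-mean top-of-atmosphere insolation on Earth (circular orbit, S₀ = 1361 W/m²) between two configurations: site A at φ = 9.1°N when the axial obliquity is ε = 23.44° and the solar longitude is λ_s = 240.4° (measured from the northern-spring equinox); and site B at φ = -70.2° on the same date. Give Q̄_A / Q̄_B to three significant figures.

— Configuration A (φ=+9.1°):
Solar declination: sin δ = sin ε · sin λ_s = sin 23.44° × sin 240.4° = -0.34588, so δ = -20.235°.
cos H₀ = −tan(+9.1°) tan(-20.235°) = 0.0590, H₀ = 1.5117 rad.
Bracket: H₀ sin φ sin δ + cos φ cos δ sin H₀ = 1.5117×0.15816×-0.34588 + 0.98741×0.93828×0.99826 = -0.082697 + 0.924855 = 0.842158.
Q̄ = (S₀/π) × [bracket] = (1361/π) × 0.842158 = 364.84 W/m².
— Configuration B (φ=-70.2°):
cos H₀ = −tan(-70.2°) tan(-20.235°) = -1.0239 ≤ −1 ⇒ polar day, H₀ = π.
Bracket: H₀ sin φ sin δ + cos φ cos δ sin H₀ = 3.1416×-0.94088×-0.34588 + 0.33874×0.93828×0.00000 = 1.022376 + 0.000000 = 1.022376.
Q̄ = (S₀/π) × [bracket] = (1361/π) × 1.022376 = 442.91 W/m².
Ratio Q̄_A / Q̄_B = 364.84 / 442.91 = 0.8237.

Q̄_A / Q̄_B ≈ 0.824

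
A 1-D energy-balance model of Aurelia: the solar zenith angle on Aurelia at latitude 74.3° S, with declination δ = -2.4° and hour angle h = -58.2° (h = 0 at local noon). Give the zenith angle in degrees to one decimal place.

cos θ_z = sin φ sin δ + cos φ cos δ cos h = 0.040313 + 0.142469 = 0.182782.
θ_z = arccos(0.182782) = 79.5°.

θ_z = 79.5°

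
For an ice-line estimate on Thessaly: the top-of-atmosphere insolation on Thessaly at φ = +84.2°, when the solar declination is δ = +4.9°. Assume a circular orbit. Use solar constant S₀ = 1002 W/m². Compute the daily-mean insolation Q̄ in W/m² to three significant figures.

cos H₀ = −tan(+84.2°) tan(+4.900°) = -0.8440, H₀ = 2.5755 rad.
Bracket: H₀ sin φ sin δ + cos φ cos δ sin H₀ = 2.5755×0.99488×0.08542 + 0.10106×0.99635×0.53635 = 0.218873 + 0.054006 = 0.272879.
Q̄ = (S₀/π) × [bracket] = (1002/π) × 0.272879 = 87.03 W/m².

Q̄ ≈ 87.0 W/m²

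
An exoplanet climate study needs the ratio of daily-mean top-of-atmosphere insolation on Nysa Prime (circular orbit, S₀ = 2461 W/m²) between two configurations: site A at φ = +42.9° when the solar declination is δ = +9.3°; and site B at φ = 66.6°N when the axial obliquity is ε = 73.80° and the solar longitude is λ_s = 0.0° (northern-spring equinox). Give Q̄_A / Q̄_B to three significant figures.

— Configuration A (φ=+42.9°):
cos H₀ = −tan(+42.9°) tan(+9.300°) = -0.1522, H₀ = 1.7236 rad.
Bracket: H₀ sin φ sin δ + cos φ cos δ sin H₀ = 1.7236×0.68072×0.16160 + 0.73254×0.98686×0.98835 = 0.189604 + 0.714492 = 0.904096.
Q̄ = (S₀/π) × [bracket] = (2461/π) × 0.904096 = 708.23 W/m².
— Configuration B (φ=+66.6°):
Solar declination: sin δ = sin ε · sin λ_s = sin 73.80° × sin 0.0° = 0.00000, so δ = +0.000°.
cos H₀ = −tan(+66.6°) tan(+0.000°) = -0.0000, H₀ = 1.5708 rad.
Bracket: H₀ sin φ sin δ + cos φ cos δ sin H₀ = 1.5708×0.91775×0.00000 + 0.39715×1.00000×1.00000 = 0.000000 + 0.397150 = 0.397150.
Q̄ = (S₀/π) × [bracket] = (2461/π) × 0.397150 = 311.11 W/m².
Ratio Q̄_A / Q̄_B = 708.23 / 311.11 = 2.276.

Q̄_A / Q̄_B ≈ 2.28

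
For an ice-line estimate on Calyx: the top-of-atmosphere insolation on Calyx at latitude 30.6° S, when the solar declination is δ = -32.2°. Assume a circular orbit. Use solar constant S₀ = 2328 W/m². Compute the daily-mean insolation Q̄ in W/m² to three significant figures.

Q̄ ≈ 893 W/m²

cos H₀ = −tan(-30.6°) tan(-32.200°) = -0.3724, H₀ = 1.9524 rad.
Bracket: H₀ sin φ sin δ + cos φ cos δ sin H₀ = 1.9524×-0.50904×-0.53288 + 0.86074×0.84619×0.92806 = 0.529603 + 0.675952 = 1.205555.
Q̄ = (S₀/π) × [bracket] = (2328/π) × 1.205555 = 893.3 W/m².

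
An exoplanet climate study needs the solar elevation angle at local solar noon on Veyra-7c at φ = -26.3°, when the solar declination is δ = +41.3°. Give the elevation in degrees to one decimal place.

At local noon the hour angle is zero, so the zenith angle equals |φ − δ| = |-26.3° − (+41.300°)| = 67.600°.
Elevation = 90° − 67.600° = 22.4°.

22.4°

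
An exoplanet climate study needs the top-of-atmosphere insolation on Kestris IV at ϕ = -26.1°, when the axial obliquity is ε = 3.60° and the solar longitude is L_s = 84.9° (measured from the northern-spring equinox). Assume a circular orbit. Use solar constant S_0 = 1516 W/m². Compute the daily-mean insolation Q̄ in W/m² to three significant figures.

Solar declination: sin δ = sin ε · sin L_s = sin 3.60° × sin 84.9° = 0.06254, so δ = +3.586°.
cos h₀ = −tan(-26.1°) tan(+3.586°) = 0.0307, h₀ = 1.5401 rad.
Bracket: h₀ sin ϕ sin δ + cos ϕ cos δ sin h₀ = 1.5401×-0.43994×0.06254 + 0.89803×0.99804×0.99953 = -0.042374 + 0.895849 = 0.853475.
Q̄ = (S_0/π) × [bracket] = (1516/π) × 0.853475 = 411.9 W/m².

Q̄ ≈ 412 W/m²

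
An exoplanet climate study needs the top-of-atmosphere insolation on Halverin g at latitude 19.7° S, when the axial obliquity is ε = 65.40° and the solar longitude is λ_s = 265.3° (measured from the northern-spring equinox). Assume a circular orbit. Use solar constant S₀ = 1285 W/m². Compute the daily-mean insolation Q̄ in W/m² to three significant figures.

Solar declination: sin δ = sin ε · sin λ_s = sin 65.40° × sin 265.3° = -0.90618, so δ = -64.983°.
cos H₀ = −tan(-19.7°) tan(-64.983°) = -0.7672, H₀ = 2.4453 rad.
Bracket: H₀ sin φ sin δ + cos φ cos δ sin H₀ = 2.4453×-0.33710×-0.90618 + 0.94147×0.42289×0.64137 = 0.746974 + 0.255354 = 1.002328.
Q̄ = (S₀/π) × [bracket] = (1285/π) × 1.002328 = 410.0 W/m².

Q̄ ≈ 410 W/m²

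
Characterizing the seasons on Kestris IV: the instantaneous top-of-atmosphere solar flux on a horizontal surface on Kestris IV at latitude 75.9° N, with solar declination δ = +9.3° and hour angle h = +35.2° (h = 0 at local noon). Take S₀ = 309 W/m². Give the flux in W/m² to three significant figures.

cos θ_z = sin φ sin δ + cos φ cos δ cos h = 0.156735 + 0.196452 = 0.353187.
Flux = S₀ · cos θ_z = 309 × 0.353187 = 109.1 W/m².

109 W/m²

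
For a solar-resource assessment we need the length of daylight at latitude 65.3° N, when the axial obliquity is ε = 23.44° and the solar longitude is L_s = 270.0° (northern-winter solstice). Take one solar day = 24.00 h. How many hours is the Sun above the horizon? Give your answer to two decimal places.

2.60 h

Solar declination: sin δ = sin ε · sin L_s = sin 23.44° × sin 270.0° = -0.39779, so δ = -23.440°.
cos h₀ = −tan ϕ · tan δ = −tan(+65.3°) × tan(-23.440°) = 0.9426, so h₀ = 0.3403 rad = 19.50°.
Daylight = 2h₀/(2π) × 24.00 h = (0.3403/π) × 24.00 = 2.60 h.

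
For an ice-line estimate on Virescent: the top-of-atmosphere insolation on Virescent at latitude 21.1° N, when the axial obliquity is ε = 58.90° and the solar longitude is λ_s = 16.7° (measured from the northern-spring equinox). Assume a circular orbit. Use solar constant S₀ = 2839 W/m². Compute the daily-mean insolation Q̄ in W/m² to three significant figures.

Q̄ ≈ 947 W/m²

Solar declination: sin δ = sin ε · sin λ_s = sin 58.90° × sin 16.7° = 0.24606, so δ = +14.244°.
cos H₀ = −tan(+21.1°) tan(+14.244°) = -0.0980, H₀ = 1.6689 rad.
Bracket: H₀ sin φ sin δ + cos φ cos δ sin H₀ = 1.6689×0.36000×0.24606 + 0.93295×0.96926×0.99519 = 0.147834 + 0.899922 = 1.047756.
Q̄ = (S₀/π) × [bracket] = (2839/π) × 1.047756 = 946.8 W/m².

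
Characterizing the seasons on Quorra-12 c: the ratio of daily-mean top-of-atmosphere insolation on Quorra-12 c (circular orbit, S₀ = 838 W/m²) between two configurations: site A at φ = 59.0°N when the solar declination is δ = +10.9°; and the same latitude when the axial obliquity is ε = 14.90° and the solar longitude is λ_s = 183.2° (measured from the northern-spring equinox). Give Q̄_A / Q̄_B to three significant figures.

Q̄_A / Q̄_B ≈ 1.59

— Configuration A (φ=+59.0°):
cos H₀ = −tan(+59.0°) tan(+10.900°) = -0.3205, H₀ = 1.8970 rad.
Bracket: H₀ sin φ sin δ + cos φ cos δ sin H₀ = 1.8970×0.85717×0.18910 + 0.51504×0.98196×0.94725 = 0.307486 + 0.479070 = 0.786556.
Q̄ = (S₀/π) × [bracket] = (838/π) × 0.786556 = 209.81 W/m².
— Configuration B (φ=+59.0°):
Solar declination: sin δ = sin ε · sin λ_s = sin 14.90° × sin 183.2° = -0.01435, so δ = -0.822°.
cos H₀ = −tan(+59.0°) tan(-0.822°) = 0.0239, H₀ = 1.5469 rad.
Bracket: H₀ sin φ sin δ + cos φ cos δ sin H₀ = 1.5469×0.85717×-0.01435 + 0.51504×0.99990×0.99971 = -0.019027 + 0.514839 = 0.495812.
Q̄ = (S₀/π) × [bracket] = (838/π) × 0.495812 = 132.25 W/m².
Ratio Q̄_A / Q̄_B = 209.81 / 132.25 = 1.586.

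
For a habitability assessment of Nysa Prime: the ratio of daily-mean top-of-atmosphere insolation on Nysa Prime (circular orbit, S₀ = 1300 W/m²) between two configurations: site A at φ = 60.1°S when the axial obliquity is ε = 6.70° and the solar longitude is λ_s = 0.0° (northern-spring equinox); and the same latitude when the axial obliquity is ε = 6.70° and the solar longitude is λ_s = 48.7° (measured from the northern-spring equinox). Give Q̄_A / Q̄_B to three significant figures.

— Configuration A (φ=-60.1°):
Solar declination: sin δ = sin ε · sin λ_s = sin 6.70° × sin 0.0° = 0.00000, so δ = +0.000°.
cos H₀ = −tan(-60.1°) tan(+0.000°) = 0.0000, H₀ = 1.5708 rad.
Bracket: H₀ sin φ sin δ + cos φ cos δ sin H₀ = 1.5708×-0.86690×0.00000 + 0.49849×1.00000×1.00000 = -0.000000 + 0.498490 = 0.498490.
Q̄ = (S₀/π) × [bracket] = (1300/π) × 0.498490 = 206.28 W/m².
— Configuration B (φ=-60.1°):
Solar declination: sin δ = sin ε · sin λ_s = sin 6.70° × sin 48.7° = 0.08765, so δ = +5.028°.
cos H₀ = −tan(-60.1°) tan(+5.028°) = 0.1530, H₀ = 1.4172 rad.
Bracket: H₀ sin φ sin δ + cos φ cos δ sin H₀ = 1.4172×-0.86690×0.08765 + 0.49849×0.99615×0.98822 = -0.107684 + 0.490721 = 0.383037.
Q̄ = (S₀/π) × [bracket] = (1300/π) × 0.383037 = 158.50 W/m².
Ratio Q̄_A / Q̄_B = 206.28 / 158.50 = 1.301.

Q̄_A / Q̄_B ≈ 1.30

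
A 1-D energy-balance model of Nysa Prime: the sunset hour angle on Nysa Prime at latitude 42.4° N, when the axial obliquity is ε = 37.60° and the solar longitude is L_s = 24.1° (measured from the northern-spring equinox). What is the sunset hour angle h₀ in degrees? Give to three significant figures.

Solar declination: sin δ = sin ε · sin L_s = sin 37.60° × sin 24.1° = 0.24914, so δ = +14.427°.
cos h₀ = −tan ϕ · tan δ = −tan(+42.4°) × tan(+14.427°) = -0.2349, so h₀ = 1.8079 rad = 103.59°.

h₀ = 104°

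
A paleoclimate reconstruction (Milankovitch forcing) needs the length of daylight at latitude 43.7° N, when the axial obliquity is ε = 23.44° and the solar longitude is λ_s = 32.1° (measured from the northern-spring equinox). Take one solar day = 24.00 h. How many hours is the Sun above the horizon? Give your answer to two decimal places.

13.59 h

Solar declination: sin δ = sin ε · sin λ_s = sin 23.44° × sin 32.1° = 0.21138, so δ = +12.203°.
cos H₀ = −tan φ · tan δ = −tan(+43.7°) × tan(+12.203°) = -0.2067, so H₀ = 1.7790 rad = 101.93°.
Daylight = 2H₀/(2π) × 24.00 h = (1.7790/π) × 24.00 = 13.59 h.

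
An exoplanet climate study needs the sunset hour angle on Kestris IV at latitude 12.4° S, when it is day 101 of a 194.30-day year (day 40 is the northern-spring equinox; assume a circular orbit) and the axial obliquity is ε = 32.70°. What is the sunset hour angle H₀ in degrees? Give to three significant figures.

Solar longitude: λ_s = 360° × (101 − 40)/194.30 = 113.021°.
sin δ = sin 32.70° × sin 113.021° = 0.49722, so δ = +29.816°.
cos H₀ = −tan φ · tan δ = −tan(-12.4°) × tan(+29.816°) = 0.1260, so H₀ = 1.4445 rad = 82.76°.

H₀ = 82.8°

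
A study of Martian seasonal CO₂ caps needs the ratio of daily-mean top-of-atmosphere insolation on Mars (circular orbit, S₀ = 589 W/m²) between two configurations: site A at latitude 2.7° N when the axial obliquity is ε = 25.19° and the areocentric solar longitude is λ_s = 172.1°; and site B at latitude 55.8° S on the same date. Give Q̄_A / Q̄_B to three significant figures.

Q̄_A / Q̄_B ≈ 2.06

— Configuration A (φ=+2.7°):
sin δ = sin 25.19° × sin 172.1° = 0.05850, so δ = +3.354°.
cos H₀ = −tan(+2.7°) tan(+3.354°) = -0.0028, H₀ = 1.5736 rad.
Bracket: H₀ sin φ sin δ + cos φ cos δ sin H₀ = 1.5736×0.04711×0.05850 + 0.99889×0.99829×1.00000 = 0.004337 + 0.997182 = 1.001519.
Q̄ = (S₀/π) × [bracket] = (589/π) × 1.001519 = 187.77 W/m².
— Configuration B (φ=-55.8°):
cos H₀ = −tan(-55.8°) tan(+3.354°) = 0.0862, H₀ = 1.4845 rad.
Bracket: H₀ sin φ sin δ + cos φ cos δ sin H₀ = 1.4845×-0.82708×0.05850 + 0.56208×0.99829×0.99628 = -0.071826 + 0.559031 = 0.487205.
Q̄ = (S₀/π) × [bracket] = (589/π) × 0.487205 = 91.343 W/m².
Ratio Q̄_A / Q̄_B = 187.77 / 91.343 = 2.056.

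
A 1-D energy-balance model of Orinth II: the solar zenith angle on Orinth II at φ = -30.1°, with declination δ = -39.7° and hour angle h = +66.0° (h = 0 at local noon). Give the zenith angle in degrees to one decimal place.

θ_z = 53.8°

cos θ_z = sin φ sin δ + cos φ cos δ cos h = 0.320349 + 0.270743 = 0.591092.
θ_z = arccos(0.591092) = 53.8°.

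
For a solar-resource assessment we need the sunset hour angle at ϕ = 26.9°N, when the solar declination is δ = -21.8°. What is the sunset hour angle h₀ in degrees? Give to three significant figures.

cos h₀ = −tan ϕ · tan δ = −tan(+26.9°) × tan(-21.800°) = 0.2029, so h₀ = 1.3665 rad = 78.29°.

h₀ = 78.3°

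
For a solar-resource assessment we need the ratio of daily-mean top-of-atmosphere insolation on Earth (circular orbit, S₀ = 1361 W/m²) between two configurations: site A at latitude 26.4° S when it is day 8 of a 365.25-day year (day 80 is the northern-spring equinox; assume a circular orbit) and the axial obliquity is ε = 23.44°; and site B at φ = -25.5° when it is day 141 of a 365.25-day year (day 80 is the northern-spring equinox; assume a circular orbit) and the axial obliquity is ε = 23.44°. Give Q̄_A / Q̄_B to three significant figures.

Q̄_A / Q̄_B ≈ 1.77

— Configuration A (φ=-26.4°):
Solar longitude: λ_s = 360° × (8 − 80)/365.25 = -70.965°, i.e. -70.965° + 360° = 289.035°.
sin δ = sin 23.44° × sin 289.035° = -0.37604, so δ = -22.088°.
cos H₀ = −tan(-26.4°) tan(-22.088°) = -0.2015, H₀ = 1.7736 rad.
Bracket: H₀ sin φ sin δ + cos φ cos δ sin H₀ = 1.7736×-0.44464×-0.37604 + 0.89571×0.92660×0.97950 = 0.296550 + 0.812951 = 1.109501.
Q̄ = (S₀/π) × [bracket] = (1361/π) × 1.109501 = 480.66 W/m².
— Configuration B (φ=-25.5°):
Solar longitude: λ_s = 360° × (141 − 80)/365.25 = 60.123°.
sin δ = sin 23.44° × sin 60.123° = 0.34492, so δ = +20.177°.
cos H₀ = −tan(-25.5°) tan(+20.177°) = 0.1753, H₀ = 1.3946 rad.
Bracket: H₀ sin φ sin δ + cos φ cos δ sin H₀ = 1.3946×-0.43051×0.34492 + 0.90259×0.93863×0.98452 = -0.207086 + 0.834083 = 0.626997.
Q̄ = (S₀/π) × [bracket] = (1361/π) × 0.626997 = 271.63 W/m².
Ratio Q̄_A / Q̄_B = 480.66 / 271.63 = 1.770.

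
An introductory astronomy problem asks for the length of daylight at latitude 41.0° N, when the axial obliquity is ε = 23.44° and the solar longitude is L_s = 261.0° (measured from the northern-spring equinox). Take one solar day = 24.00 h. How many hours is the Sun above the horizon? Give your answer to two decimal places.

Solar declination: sin δ = sin ε · sin L_s = sin 23.44° × sin 261.0° = -0.39289, so δ = -23.135°.
cos h₀ = −tan ϕ · tan δ = −tan(+41.0°) × tan(-23.135°) = 0.3714, so h₀ = 1.1903 rad = 68.20°.
Daylight = 2h₀/(2π) × 24.00 h = (1.1903/π) × 24.00 = 9.09 h.

9.09 h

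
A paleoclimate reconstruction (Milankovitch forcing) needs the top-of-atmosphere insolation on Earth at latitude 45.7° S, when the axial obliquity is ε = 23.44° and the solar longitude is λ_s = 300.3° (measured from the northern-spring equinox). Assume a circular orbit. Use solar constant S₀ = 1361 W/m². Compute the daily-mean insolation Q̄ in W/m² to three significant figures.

Q̄ ≈ 472 W/m²

Solar declination: sin δ = sin ε · sin λ_s = sin 23.44° × sin 300.3° = -0.34345, so δ = -20.087°.
cos H₀ = −tan(-45.7°) tan(-20.087°) = -0.3747, H₀ = 1.9549 rad.
Bracket: H₀ sin φ sin δ + cos φ cos δ sin H₀ = 1.9549×-0.71569×-0.34345 + 0.69842×0.93917×0.92713 = 0.480522 + 0.608137 = 1.088659.
Q̄ = (S₀/π) × [bracket] = (1361/π) × 1.088659 = 471.6 W/m².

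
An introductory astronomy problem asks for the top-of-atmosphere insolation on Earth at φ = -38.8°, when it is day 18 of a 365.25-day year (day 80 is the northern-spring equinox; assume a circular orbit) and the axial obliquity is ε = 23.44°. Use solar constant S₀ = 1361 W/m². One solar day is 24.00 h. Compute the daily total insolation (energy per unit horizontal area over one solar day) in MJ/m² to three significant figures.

41.4 MJ/m²

Solar longitude: λ_s = 360° × (18 − 80)/365.25 = -61.109°, i.e. -61.109° + 360° = 298.891°.
sin δ = sin 23.44° × sin 298.891° = -0.34828, so δ = -20.382°.
cos H₀ = −tan(-38.8°) tan(-20.382°) = -0.2987, H₀ = 1.8742 rad.
Bracket: H₀ sin φ sin δ + cos φ cos δ sin H₀ = 1.8742×-0.62660×-0.34828 + 0.77934×0.93739×0.95434 = 0.409011 + 0.697189 = 1.106200.
Q̄ = (S₀/π) × [bracket] = (1361/π) × 1.106200 = 479.23 W/m².
Daily total = Q̄ × 24.00 h × 3600 s/h = 479.23 × 24.00 × 3600 / 10⁶ = 41.41 MJ/m².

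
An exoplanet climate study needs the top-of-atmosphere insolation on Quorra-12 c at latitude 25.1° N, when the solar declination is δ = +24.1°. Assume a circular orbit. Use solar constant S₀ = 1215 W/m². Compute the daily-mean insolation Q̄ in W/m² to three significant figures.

cos H₀ = −tan(+25.1°) tan(+24.100°) = -0.2095, H₀ = 1.7819 rad.
Bracket: H₀ sin φ sin δ + cos φ cos δ sin H₀ = 1.7819×0.42420×0.40833 + 0.90557×0.91283×0.97780 = 0.308649 + 0.808280 = 1.116929.
Q̄ = (S₀/π) × [bracket] = (1215/π) × 1.116929 = 432.0 W/m².

Q̄ ≈ 432 W/m²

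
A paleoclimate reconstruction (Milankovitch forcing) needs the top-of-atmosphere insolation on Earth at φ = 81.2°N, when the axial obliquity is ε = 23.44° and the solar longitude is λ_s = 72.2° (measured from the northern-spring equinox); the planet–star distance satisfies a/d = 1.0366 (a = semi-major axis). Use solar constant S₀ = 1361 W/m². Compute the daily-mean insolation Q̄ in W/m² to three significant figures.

Solar declination: sin δ = sin ε · sin λ_s = sin 23.44° × sin 72.2° = 0.37875, so δ = +22.256°.
cos H₀ = −tan(+81.2°) tan(+22.256°) = -2.6435 ≤ −1 ⇒ polar day, H₀ = π.
Bracket: H₀ sin φ sin δ + cos φ cos δ sin H₀ = 3.1416×0.98823×0.37875 + 0.15299×0.92550×0.00000 = 1.175876 + 0.000000 = 1.175876.
Inverse-square distance factor (a/d)² = 1.0366² = 1.074540.
Q̄ = (S₀/π) × 1.074540 × [bracket] = (1361/π) × 1.074540 × 1.175876 = 547.4 W/m².

Q̄ ≈ 547 W/m²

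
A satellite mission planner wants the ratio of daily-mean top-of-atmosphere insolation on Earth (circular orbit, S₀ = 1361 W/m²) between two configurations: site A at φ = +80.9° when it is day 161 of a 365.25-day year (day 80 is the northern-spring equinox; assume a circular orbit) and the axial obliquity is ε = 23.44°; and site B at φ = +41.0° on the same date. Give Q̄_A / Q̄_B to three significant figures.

Q̄_A / Q̄_B ≈ 1.06

— Configuration A (φ=+80.9°):
Solar longitude: λ_s = 360° × (161 − 80)/365.25 = 79.836°.
sin δ = sin 23.44° × sin 79.836° = 0.39155, so δ = +23.051°.
cos H₀ = −tan(+80.9°) tan(+23.051°) = -2.6566 ≤ −1 ⇒ polar day, H₀ = π.
Bracket: H₀ sin φ sin δ + cos φ cos δ sin H₀ = 3.1416×0.98741×0.39155 + 0.15816×0.92016×0.00000 = 1.214607 + 0.000000 = 1.214607.
Q̄ = (S₀/π) × [bracket] = (1361/π) × 1.214607 = 526.19 W/m².
— Configuration B (φ=+41.0°):
cos H₀ = −tan(+41.0°) tan(+23.051°) = -0.3699, H₀ = 1.9497 rad.
Bracket: H₀ sin φ sin δ + cos φ cos δ sin H₀ = 1.9497×0.65606×0.39155 + 0.75471×0.92016×0.92907 = 0.500840 + 0.645196 = 1.146036.
Q̄ = (S₀/π) × [bracket] = (1361/π) × 1.146036 = 496.49 W/m².
Ratio Q̄_A / Q̄_B = 526.19 / 496.49 = 1.060.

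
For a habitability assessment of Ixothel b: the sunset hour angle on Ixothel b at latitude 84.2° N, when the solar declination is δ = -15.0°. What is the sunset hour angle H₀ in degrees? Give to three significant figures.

cos H₀ = −tan φ · tan δ = 2.6379 ≥ 1, so the host star never rises (polar night) and H₀ = 0.

H₀ = 0.00°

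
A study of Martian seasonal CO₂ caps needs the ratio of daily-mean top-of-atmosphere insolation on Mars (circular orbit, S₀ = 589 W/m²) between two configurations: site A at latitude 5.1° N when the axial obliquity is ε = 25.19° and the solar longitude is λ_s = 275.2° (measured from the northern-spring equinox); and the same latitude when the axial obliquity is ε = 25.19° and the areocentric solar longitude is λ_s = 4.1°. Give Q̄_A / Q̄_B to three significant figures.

Q̄_A / Q̄_B ≈ 0.844

— Configuration A (φ=+5.1°):
Solar declination: sin δ = sin ε · sin λ_s = sin 25.19° × sin 275.2° = -0.42387, so δ = -25.079°.
cos H₀ = −tan(+5.1°) tan(-25.079°) = 0.0418, H₀ = 1.5290 rad.
Bracket: H₀ sin φ sin δ + cos φ cos δ sin H₀ = 1.5290×0.08889×-0.42387 + 0.99604×0.90572×0.99913 = -0.057609 + 0.901348 = 0.843739.
Q̄ = (S₀/π) × [bracket] = (589/π) × 0.843739 = 158.19 W/m².
— Configuration B (φ=+5.1°):
sin δ = sin 25.19° × sin 4.1° = 0.03043, so δ = +1.744°.
cos H₀ = −tan(+5.1°) tan(+1.744°) = -0.0027, H₀ = 1.5735 rad.
Bracket: H₀ sin φ sin δ + cos φ cos δ sin H₀ = 1.5735×0.08889×0.03043 + 0.99604×0.99954×1.00000 = 0.004256 + 0.995582 = 0.999838.
Q̄ = (S₀/π) × [bracket] = (589/π) × 0.999838 = 187.45 W/m².
Ratio Q̄_A / Q̄_B = 158.19 / 187.45 = 0.8439.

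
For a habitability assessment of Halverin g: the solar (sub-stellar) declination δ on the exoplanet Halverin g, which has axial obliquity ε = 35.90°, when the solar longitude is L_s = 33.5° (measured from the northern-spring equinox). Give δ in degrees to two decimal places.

sin δ = sin ε · sin L_s = sin 35.90° × sin 33.5° = 0.323641.
δ = arcsin(0.323641) = +18.88°.

δ = +18.88°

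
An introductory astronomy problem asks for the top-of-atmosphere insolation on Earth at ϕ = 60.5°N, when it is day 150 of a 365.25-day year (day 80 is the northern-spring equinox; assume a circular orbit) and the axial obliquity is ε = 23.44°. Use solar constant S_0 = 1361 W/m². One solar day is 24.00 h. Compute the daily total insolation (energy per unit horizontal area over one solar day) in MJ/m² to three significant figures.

40.6 MJ/m²

Solar longitude: L_s = 360° × (150 − 80)/365.25 = 68.994°.
sin δ = sin 23.44° × sin 68.994° = 0.37135, so δ = +21.799°.
cos h₀ = −tan(+60.5°) tan(+21.799°) = -0.7069, h₀ = 2.3559 rad.
Bracket: h₀ sin ϕ sin δ + cos ϕ cos δ sin h₀ = 2.3559×0.87036×0.37135 + 0.49242×0.92849×0.70730 = 0.761446 + 0.323383 = 1.084829.
Q̄ = (S_0/π) × [bracket] = (1361/π) × 1.084829 = 469.97 W/m².
Daily total = Q̄ × 24.00 h × 3600 s/h = 469.97 × 24.00 × 3600 / 10⁶ = 40.61 MJ/m².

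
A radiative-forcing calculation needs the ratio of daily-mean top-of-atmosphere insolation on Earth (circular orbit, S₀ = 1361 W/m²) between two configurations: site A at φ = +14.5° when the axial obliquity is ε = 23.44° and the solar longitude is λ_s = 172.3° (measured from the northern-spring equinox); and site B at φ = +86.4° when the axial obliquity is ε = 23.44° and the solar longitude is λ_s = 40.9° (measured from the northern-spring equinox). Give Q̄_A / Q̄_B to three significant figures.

— Configuration A (φ=+14.5°):
Solar declination: sin δ = sin ε · sin λ_s = sin 23.44° × sin 172.3° = 0.05330, so δ = +3.055°.
cos H₀ = −tan(+14.5°) tan(+3.055°) = -0.0138, H₀ = 1.5846 rad.
Bracket: H₀ sin φ sin δ + cos φ cos δ sin H₀ = 1.5846×0.25038×0.05330 + 0.96815×0.99858×0.99990 = 0.021147 + 0.966679 = 0.987826.
Q̄ = (S₀/π) × [bracket] = (1361/π) × 0.987826 = 427.95 W/m².
— Configuration B (φ=+86.4°):
Solar declination: sin δ = sin ε · sin λ_s = sin 23.44° × sin 40.9° = 0.26045, so δ = +15.097°.
cos H₀ = −tan(+86.4°) tan(+15.097°) = -4.2877 ≤ −1 ⇒ polar day, H₀ = π.
Bracket: H₀ sin φ sin δ + cos φ cos δ sin H₀ = 3.1416×0.99803×0.26045 + 0.06279×0.96549×0.00000 = 0.816618 + 0.000000 = 0.816618.
Q̄ = (S₀/π) × [bracket] = (1361/π) × 0.816618 = 353.78 W/m².
Ratio Q̄_A / Q̄_B = 427.95 / 353.78 = 1.210.

Q̄_A / Q̄_B ≈ 1.21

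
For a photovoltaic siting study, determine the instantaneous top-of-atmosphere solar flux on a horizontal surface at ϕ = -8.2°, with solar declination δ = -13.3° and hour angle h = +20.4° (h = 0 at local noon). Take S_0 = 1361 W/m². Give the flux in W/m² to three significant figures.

1.27e+03 W/m²

cos θ_z = sin ϕ sin δ + cos ϕ cos δ cos h = 0.032812 + 0.902817 = 0.935629.
Flux = S_0 · cos θ_z = 1361 × 0.935629 = 1273 W/m².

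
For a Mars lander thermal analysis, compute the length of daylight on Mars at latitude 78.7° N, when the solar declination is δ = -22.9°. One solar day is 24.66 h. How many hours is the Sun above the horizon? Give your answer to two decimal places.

cos h₀ = −tan ϕ · tan δ = 2.1140 ≥ 1, so the Sun never rises (polar night) and h₀ = 0.
Daylight = 2h₀/(2π) × 24.66 h = (0.0000/π) × 24.66 = 0.00 h.

0.00 h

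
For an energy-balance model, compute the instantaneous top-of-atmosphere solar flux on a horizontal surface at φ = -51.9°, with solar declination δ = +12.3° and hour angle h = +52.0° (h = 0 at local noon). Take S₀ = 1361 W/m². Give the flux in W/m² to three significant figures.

cos θ_z = sin φ sin δ + cos φ cos δ cos h = -0.167641 + 0.371165 = 0.203524.
Flux = S₀ · cos θ_z = 1361 × 0.203524 = 277.0 W/m².

277 W/m²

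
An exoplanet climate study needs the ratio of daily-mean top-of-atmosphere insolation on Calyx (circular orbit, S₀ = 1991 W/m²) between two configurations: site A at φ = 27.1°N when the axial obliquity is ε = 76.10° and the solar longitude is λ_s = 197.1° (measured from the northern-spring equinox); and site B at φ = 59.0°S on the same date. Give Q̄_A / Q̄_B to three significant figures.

— Configuration A (φ=+27.1°):
Solar declination: sin δ = sin ε · sin λ_s = sin 76.10° × sin 197.1° = -0.28543, so δ = -16.585°.
cos H₀ = −tan(+27.1°) tan(-16.585°) = 0.1524, H₀ = 1.4178 rad.
Bracket: H₀ sin φ sin δ + cos φ cos δ sin H₀ = 1.4178×0.45554×-0.28543 + 0.89021×0.95840×0.98832 = -0.184349 + 0.843212 = 0.658863.
Q̄ = (S₀/π) × [bracket] = (1991/π) × 0.658863 = 417.56 W/m².
— Configuration B (φ=-59.0°):
cos H₀ = −tan(-59.0°) tan(-16.585°) = -0.4957, H₀ = 2.0894 rad.
Bracket: H₀ sin φ sin δ + cos φ cos δ sin H₀ = 2.0894×-0.85717×-0.28543 + 0.51504×0.95840×0.86852 = 0.511197 + 0.428714 = 0.939911.
Q̄ = (S₀/π) × [bracket] = (1991/π) × 0.939911 = 595.67 W/m².
Ratio Q̄_A / Q̄_B = 417.56 / 595.67 = 0.7010.

Q̄_A / Q̄_B ≈ 0.701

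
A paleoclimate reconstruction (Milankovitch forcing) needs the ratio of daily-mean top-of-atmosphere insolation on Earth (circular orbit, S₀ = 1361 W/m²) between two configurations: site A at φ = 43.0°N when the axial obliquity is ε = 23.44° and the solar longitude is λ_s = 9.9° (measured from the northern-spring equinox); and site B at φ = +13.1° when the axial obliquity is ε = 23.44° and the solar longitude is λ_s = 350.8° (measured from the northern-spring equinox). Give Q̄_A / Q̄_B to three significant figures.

— Configuration A (φ=+43.0°):
Solar declination: sin δ = sin ε · sin λ_s = sin 23.44° × sin 9.9° = 0.06839, so δ = +3.922°.
cos H₀ = −tan(+43.0°) tan(+3.922°) = -0.0639, H₀ = 1.6348 rad.
Bracket: H₀ sin φ sin δ + cos φ cos δ sin H₀ = 1.6348×0.68200×0.06839 + 0.73135×0.99766×0.99795 = 0.076250 + 0.728143 = 0.804393.
Q̄ = (S₀/π) × [bracket] = (1361/π) × 0.804393 = 348.48 W/m².
— Configuration B (φ=+13.1°):
Solar declination: sin δ = sin ε · sin λ_s = sin 23.44° × sin 350.8° = -0.06360, so δ = -3.646°.
cos H₀ = −tan(+13.1°) tan(-3.646°) = 0.0148, H₀ = 1.5560 rad.
Bracket: H₀ sin φ sin δ + cos φ cos δ sin H₀ = 1.5560×0.22665×-0.06360 + 0.97398×0.99798×0.99989 = -0.022430 + 0.971906 = 0.949476.
Q̄ = (S₀/π) × [bracket] = (1361/π) × 0.949476 = 411.33 W/m².
Ratio Q̄_A / Q̄_B = 348.48 / 411.33 = 0.8472.

Q̄_A / Q̄_B ≈ 0.847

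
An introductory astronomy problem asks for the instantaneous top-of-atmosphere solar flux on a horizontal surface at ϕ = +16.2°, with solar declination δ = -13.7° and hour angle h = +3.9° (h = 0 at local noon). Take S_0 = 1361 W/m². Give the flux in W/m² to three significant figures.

1.18e+03 W/m²

cos θ_z = sin ϕ sin δ + cos ϕ cos δ cos h = -0.066076 + 0.930812 = 0.864736.
Flux = S_0 · cos θ_z = 1361 × 0.864736 = 1177 W/m².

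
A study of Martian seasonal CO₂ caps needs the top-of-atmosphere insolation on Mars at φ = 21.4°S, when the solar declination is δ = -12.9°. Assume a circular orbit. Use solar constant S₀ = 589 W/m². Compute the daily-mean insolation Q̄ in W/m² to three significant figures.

cos H₀ = −tan(-21.4°) tan(-12.900°) = -0.0898, H₀ = 1.6607 rad.
Bracket: H₀ sin φ sin δ + cos φ cos δ sin H₀ = 1.6607×-0.36488×-0.22325 + 0.93106×0.97476×0.99596 = 0.135280 + 0.903894 = 1.039174.
Q̄ = (S₀/π) × [bracket] = (589/π) × 1.039174 = 194.8 W/m².

Q̄ ≈ 195 W/m²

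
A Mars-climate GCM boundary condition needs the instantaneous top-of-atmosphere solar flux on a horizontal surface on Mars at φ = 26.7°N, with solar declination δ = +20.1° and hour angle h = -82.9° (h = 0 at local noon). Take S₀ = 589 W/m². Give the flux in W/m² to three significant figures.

cos θ_z = sin φ sin δ + cos φ cos δ cos h = 0.154413 + 0.103697 = 0.258110.
Flux = S₀ · cos θ_z = 589 × 0.258110 = 152.0 W/m².

152 W/m²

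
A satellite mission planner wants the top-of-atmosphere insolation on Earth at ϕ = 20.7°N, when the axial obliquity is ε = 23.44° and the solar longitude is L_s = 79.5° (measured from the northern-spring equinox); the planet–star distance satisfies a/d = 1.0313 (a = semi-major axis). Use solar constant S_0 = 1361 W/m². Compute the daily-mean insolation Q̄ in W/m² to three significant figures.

Solar declination: sin δ = sin ε · sin L_s = sin 23.44° × sin 79.5° = 0.39113, so δ = +23.025°.
cos h₀ = −tan(+20.7°) tan(+23.025°) = -0.1606, h₀ = 1.7321 rad.
Bracket: h₀ sin ϕ sin δ + cos ϕ cos δ sin h₀ = 1.7321×0.35347×0.39113 + 0.93544×0.92034×0.98702 = 0.239468 + 0.849748 = 1.089216.
Inverse-square distance factor (a/d)² = 1.0313² = 1.063580.
Q̄ = (S_0/π) × 1.063580 × [bracket] = (1361/π) × 1.063580 × 1.089216 = 501.9 W/m².

Q̄ ≈ 502 W/m²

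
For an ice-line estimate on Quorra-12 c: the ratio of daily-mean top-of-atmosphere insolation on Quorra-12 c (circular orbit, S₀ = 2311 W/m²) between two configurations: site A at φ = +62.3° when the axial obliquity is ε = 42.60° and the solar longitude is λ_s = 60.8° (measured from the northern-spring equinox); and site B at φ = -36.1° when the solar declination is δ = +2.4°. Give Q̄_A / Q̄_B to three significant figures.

— Configuration A (φ=+62.3°):
Solar declination: sin δ = sin ε · sin λ_s = sin 42.60° × sin 60.8° = 0.59086, so δ = +36.218°.
cos H₀ = −tan(+62.3°) tan(+36.218°) = -1.3950 ≤ −1 ⇒ polar day, H₀ = π.
Bracket: H₀ sin φ sin δ + cos φ cos δ sin H₀ = 3.1416×0.88539×0.59086 + 0.46484×0.80677×0.00000 = 1.643501 + 0.000000 = 1.643501.
Q̄ = (S₀/π) × [bracket] = (2311/π) × 1.643501 = 1209.0 W/m².
— Configuration B (φ=-36.1°):
cos H₀ = −tan(-36.1°) tan(+2.400°) = 0.0306, H₀ = 1.5402 rad.
Bracket: H₀ sin φ sin δ + cos φ cos δ sin H₀ = 1.5402×-0.58920×0.04188 + 0.80799×0.99912×0.99953 = -0.038006 + 0.806900 = 0.768894.
Q̄ = (S₀/π) × [bracket] = (2311/π) × 0.768894 = 565.61 W/m².
Ratio Q̄_A / Q̄_B = 1209.0 / 565.61 = 2.138.

Q̄_A / Q̄_B ≈ 2.14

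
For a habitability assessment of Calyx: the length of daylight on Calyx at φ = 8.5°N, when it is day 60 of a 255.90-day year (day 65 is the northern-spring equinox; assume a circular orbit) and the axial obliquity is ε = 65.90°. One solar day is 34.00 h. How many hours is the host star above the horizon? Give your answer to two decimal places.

Solar longitude: λ_s = 360° × (60 − 65)/255.90 = -7.034°, i.e. -7.034° + 360° = 352.966°.
sin δ = sin 65.90° × sin 352.966° = -0.11178, so δ = -6.418°.
cos H₀ = −tan φ · tan δ = −tan(+8.5°) × tan(-6.418°) = 0.0168, so H₀ = 1.5540 rad = 89.04°.
Daylight = 2H₀/(2π) × 34.00 h = (1.5540/π) × 34.00 = 16.82 h.

16.82 h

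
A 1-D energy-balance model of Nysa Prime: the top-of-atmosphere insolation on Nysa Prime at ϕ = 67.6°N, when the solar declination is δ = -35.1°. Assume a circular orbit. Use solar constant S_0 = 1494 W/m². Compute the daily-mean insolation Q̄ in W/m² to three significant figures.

cos h₀ = −tan(+67.6°) tan(-35.100°) = 1.7051 ≥ 1 ⇒ polar night, h₀ = 0 and Q̄ = 0.

Q̄ ≈ 0.00 W/m²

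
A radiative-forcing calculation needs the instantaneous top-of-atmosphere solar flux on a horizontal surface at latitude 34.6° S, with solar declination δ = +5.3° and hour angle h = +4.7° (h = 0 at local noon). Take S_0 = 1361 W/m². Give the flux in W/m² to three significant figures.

cos θ_z = sin ϕ sin δ + cos ϕ cos δ cos h = -0.052452 + 0.816861 = 0.764409.
Flux = S_0 · cos θ_z = 1361 × 0.764409 = 1040 W/m².

1.04e+03 W/m²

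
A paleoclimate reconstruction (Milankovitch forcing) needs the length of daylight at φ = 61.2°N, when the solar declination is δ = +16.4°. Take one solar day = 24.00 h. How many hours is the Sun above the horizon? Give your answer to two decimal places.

cos H₀ = −tan φ · tan δ = −tan(+61.2°) × tan(+16.400°) = -0.5354, so H₀ = 2.1357 rad = 122.37°.
Daylight = 2H₀/(2π) × 24.00 h = (2.1357/π) × 24.00 = 16.32 h.

16.32 h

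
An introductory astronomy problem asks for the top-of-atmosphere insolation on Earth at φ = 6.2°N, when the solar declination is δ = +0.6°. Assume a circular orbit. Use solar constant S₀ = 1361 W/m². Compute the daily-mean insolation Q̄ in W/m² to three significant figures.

Q̄ ≈ 431 W/m²

cos H₀ = −tan(+6.2°) tan(+0.600°) = -0.0011, H₀ = 1.5719 rad.
Bracket: H₀ sin φ sin δ + cos φ cos δ sin H₀ = 1.5719×0.10800×0.01047 + 0.99415×0.99995×1.00000 = 0.001777 + 0.994100 = 0.995877.
Q̄ = (S₀/π) × [bracket] = (1361/π) × 0.995877 = 431.4 W/m².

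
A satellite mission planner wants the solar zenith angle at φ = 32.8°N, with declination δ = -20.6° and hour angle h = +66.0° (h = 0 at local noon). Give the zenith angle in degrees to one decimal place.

θ_z = 82.6°

cos θ_z = sin φ sin δ + cos φ cos δ cos h = -0.190596 + 0.320029 = 0.129433.
θ_z = arccos(0.129433) = 82.6°.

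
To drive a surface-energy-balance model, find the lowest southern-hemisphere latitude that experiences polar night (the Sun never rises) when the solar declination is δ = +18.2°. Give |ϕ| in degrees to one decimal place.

|ϕ| = 71.8°

Polar night requires cos h₀ = −tan ϕ tan δ ≥ 1, i.e. tan ϕ tan δ ≤ −1.
The boundary is |tan ϕ| · |tan δ| = 1, so |ϕ| = 90° − |δ| = 90° − 18.2° = 71.8° in the southern hemisphere.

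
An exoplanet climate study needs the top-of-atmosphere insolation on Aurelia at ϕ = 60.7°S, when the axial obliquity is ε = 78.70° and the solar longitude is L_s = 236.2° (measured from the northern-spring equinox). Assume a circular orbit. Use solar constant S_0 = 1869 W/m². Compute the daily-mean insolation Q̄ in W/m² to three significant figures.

Q̄ ≈ 1.33e+03 W/m²

Solar declination: sin δ = sin ε · sin L_s = sin 78.70° × sin 236.2° = -0.81488, so δ = -54.575°.
cos h₀ = −tan(-60.7°) tan(-54.575°) = -2.5052 ≤ −1 ⇒ polar day, h₀ = π.
Bracket: h₀ sin ϕ sin δ + cos ϕ cos δ sin h₀ = 3.1416×-0.87207×-0.81488 + 0.48938×0.57964×0.00000 = 2.232523 + 0.000000 = 2.232523.
Q̄ = (S_0/π) × [bracket] = (1869/π) × 2.232523 = 1328 W/m².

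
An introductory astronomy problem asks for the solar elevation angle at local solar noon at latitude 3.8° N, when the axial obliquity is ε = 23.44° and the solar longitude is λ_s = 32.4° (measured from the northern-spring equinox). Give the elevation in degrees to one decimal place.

81.5°

Solar declination: sin δ = sin ε · sin λ_s = sin 23.44° × sin 32.4° = 0.21315, so δ = +12.307°.
At local noon the hour angle is zero, so the zenith angle equals |φ − δ| = |+3.8° − (+12.307°)| = 8.507°.
Elevation = 90° − 8.507° = 81.5°.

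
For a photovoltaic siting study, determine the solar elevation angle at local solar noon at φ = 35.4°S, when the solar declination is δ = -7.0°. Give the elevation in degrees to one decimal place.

At local noon the hour angle is zero, so the zenith angle equals |φ − δ| = |-35.4° − (-7.000°)| = 28.400°.
Elevation = 90° − 28.400° = 61.6°.

61.6°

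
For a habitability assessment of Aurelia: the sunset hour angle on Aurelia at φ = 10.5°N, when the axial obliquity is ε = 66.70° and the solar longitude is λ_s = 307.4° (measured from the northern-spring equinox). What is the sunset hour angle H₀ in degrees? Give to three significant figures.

Solar declination: sin δ = sin ε · sin λ_s = sin 66.70° × sin 307.4° = -0.72963, so δ = -46.855°.
cos H₀ = −tan φ · tan δ = −tan(+10.5°) × tan(-46.855°) = 0.1977, so H₀ = 1.3717 rad = 78.59°.

H₀ = 78.6°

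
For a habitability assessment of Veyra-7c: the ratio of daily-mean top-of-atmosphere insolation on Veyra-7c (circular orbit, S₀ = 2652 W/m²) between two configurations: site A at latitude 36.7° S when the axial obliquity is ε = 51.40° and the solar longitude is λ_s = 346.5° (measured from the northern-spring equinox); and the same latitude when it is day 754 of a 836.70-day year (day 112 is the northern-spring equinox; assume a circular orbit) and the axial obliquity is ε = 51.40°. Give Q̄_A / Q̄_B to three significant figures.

— Configuration A (φ=-36.7°):
Solar declination: sin δ = sin ε · sin λ_s = sin 51.40° × sin 346.5° = -0.18244, so δ = -10.512°.
cos H₀ = −tan(-36.7°) tan(-10.512°) = -0.1383, H₀ = 1.7096 rad.
Bracket: H₀ sin φ sin δ + cos φ cos δ sin H₀ = 1.7096×-0.59763×-0.18244 + 0.80178×0.98322×0.99039 = 0.186400 + 0.780750 = 0.967150.
Q̄ = (S₀/π) × [bracket] = (2652/π) × 0.967150 = 816.43 W/m².
— Configuration B (φ=-36.7°):
Solar longitude: λ_s = 360° × (754 − 112)/836.70 = 276.228°.
sin δ = sin 51.40° × sin 276.228° = -0.77691, so δ = -50.978°.
cos H₀ = −tan(-36.7°) tan(-50.978°) = -0.9198, H₀ = 2.7382 rad.
Bracket: H₀ sin φ sin δ + cos φ cos δ sin H₀ = 2.7382×-0.59763×-0.77691 + 0.80178×0.62961×0.39250 = 1.271359 + 0.198137 = 1.469496.
Q̄ = (S₀/π) × [bracket] = (2652/π) × 1.469496 = 1240.5 W/m².
Ratio Q̄_A / Q̄_B = 816.43 / 1240.5 = 0.6581.

Q̄_A / Q̄_B ≈ 0.658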